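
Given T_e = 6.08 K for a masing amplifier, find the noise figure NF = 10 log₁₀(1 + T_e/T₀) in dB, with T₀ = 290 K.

F = 1 + T_e/T₀ = 1 + 6.08/290 = 1.02097
NF = 10 log₁₀(1.02097) = 0.090 dB

0.090 dB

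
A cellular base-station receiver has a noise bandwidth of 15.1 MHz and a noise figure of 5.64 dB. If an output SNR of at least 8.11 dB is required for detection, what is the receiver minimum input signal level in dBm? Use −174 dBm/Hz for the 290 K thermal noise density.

Sensitivity = −174 + 10 log₁₀(B) + NF + SNR_min
= −174 + 71.79 + 5.64 + 8.11
= −88.46 dBm → −88.5 dBm

−88.5 dBm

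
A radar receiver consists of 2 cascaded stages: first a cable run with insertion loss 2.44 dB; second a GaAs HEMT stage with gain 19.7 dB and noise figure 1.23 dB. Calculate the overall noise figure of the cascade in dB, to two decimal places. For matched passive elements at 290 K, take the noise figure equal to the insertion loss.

Convert to linear (a loss of L dB is a gain of −L dB): F_i = 10^(NF_i/10), G_i = 10^(G_i,dB/10)
  Stage 1: F_1 = 10^(2.44/10) = 1.754, G_1 = 10^(−2.44/10) = 0.5702
  Stage 2: F_2 = 10^(1.23/10) = 1.327, G_2 = 10^(19.7/10) = 93.33
Friis cascade:
  F = 1.754 + (1.327 − 1)/0.5702 = 2.328
NF = 10 log₁₀(2.328) = 3.67 dB

3.67 dB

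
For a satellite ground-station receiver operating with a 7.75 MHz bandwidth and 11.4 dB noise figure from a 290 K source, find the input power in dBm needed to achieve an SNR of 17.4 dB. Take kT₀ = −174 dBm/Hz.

Sensitivity = −174 + 10 log₁₀(B) + NF + SNR_min
= −174 + 68.89 + 11.4 + 17.4
= −76.31 dBm → −76.3 dBm

−76.3 dBm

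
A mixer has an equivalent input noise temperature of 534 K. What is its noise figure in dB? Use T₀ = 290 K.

F = 1 + T_e/T₀ = 1 + 534/290 = 2.84138
NF = 10 log₁₀(2.84138) = 4.54 dB

4.54 dB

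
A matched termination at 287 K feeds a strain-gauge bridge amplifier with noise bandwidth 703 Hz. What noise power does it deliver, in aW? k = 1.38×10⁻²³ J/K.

2.78 aW

P_n = kTB = 1.38×10⁻²³ × 287 × 7.03×10² = 2.78×10⁻¹⁸ W = 2.78 aW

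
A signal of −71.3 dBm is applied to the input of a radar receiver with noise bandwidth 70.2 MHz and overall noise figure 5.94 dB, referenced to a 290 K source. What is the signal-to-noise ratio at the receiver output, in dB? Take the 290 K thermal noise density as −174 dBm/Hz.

18.3 dB

Noise floor: N = −174 + 10 log₁₀(B) + NF
10 log₁₀(7.02×10⁷) = 78.46 dB
N = −174 + 78.46 + 5.94 = −89.60 dBm
SNR = P_sig − N = −71.3 − (−89.60) = 18.30 dB → 18.3 dB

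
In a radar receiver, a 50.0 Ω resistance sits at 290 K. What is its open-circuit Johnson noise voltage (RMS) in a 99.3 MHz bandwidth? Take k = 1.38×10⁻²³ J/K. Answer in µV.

8.92 µV

V_n = √(4kTRB)
4kTRB = 4 × 1.38×10⁻²³ × 290 × 5.00×10¹ × 9.93×10⁷ = 7.95×10⁻¹¹ V²
V_n = √(7.95×10⁻¹¹) = 8.92×10⁻⁶ V = 8.92 µV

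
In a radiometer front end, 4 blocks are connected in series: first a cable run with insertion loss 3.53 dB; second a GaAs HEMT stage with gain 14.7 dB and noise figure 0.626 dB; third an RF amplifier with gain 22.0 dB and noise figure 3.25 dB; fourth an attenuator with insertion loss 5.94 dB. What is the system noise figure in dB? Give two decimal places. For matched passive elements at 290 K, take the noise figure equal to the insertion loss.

4.30 dB

Convert to linear (a loss of L dB is a gain of −L dB): F_i = 10^(NF_i/10), G_i = 10^(G_i,dB/10)
  Stage 1: F_1 = 10^(3.53/10) = 2.254, G_1 = 10^(−3.53/10) = 0.4436
  Stage 2: F_2 = 10^(0.626/10) = 1.155, G_2 = 10^(14.7/10) = 29.51
  Stage 3: F_3 = 10^(3.25/10) = 2.113, G_3 = 10^(22.0/10) = 158.5
  Stage 4: F_4 = 10^(5.94/10) = 3.926, G_4 = 10^(−5.94/10) = 0.2547
Friis cascade:
  F = 2.254 + (1.155 − 1)/0.4436 + (2.113 − 1)/13.09 + (3.926 − 1)/2075 = 2.690
NF = 10 log₁₀(2.690) = 4.30 dB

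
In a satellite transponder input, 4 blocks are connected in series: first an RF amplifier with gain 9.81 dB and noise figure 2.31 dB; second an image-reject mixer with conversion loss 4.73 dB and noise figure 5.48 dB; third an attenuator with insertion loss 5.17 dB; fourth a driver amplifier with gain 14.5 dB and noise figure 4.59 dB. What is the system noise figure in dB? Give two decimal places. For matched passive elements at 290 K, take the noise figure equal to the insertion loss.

6.62 dB

Convert to linear (a loss of L dB is a gain of −L dB): F_i = 10^(NF_i/10), G_i = 10^(G_i,dB/10)
  Stage 1: F_1 = 10^(2.31/10) = 1.702, G_1 = 10^(9.81/10) = 9.572
  Stage 2: F_2 = 10^(5.48/10) = 3.532, G_2 = 10^(−4.73/10) = 0.3365
  Stage 3: F_3 = 10^(5.17/10) = 3.289, G_3 = 10^(−5.17/10) = 0.3041
  Stage 4: F_4 = 10^(4.59/10) = 2.877, G_4 = 10^(14.5/10) = 28.18
Friis cascade:
  F = 1.702 + (3.532 − 1)/9.572 + (3.289 − 1)/3.221 + (2.877 − 1)/0.9795 = 4.594
NF = 10 log₁₀(4.594) = 6.62 dB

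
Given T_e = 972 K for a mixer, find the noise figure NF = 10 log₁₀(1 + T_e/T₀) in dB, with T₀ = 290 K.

F = 1 + T_e/T₀ = 1 + 972/290 = 4.35172
NF = 10 log₁₀(4.35172) = 6.39 dB

6.39 dB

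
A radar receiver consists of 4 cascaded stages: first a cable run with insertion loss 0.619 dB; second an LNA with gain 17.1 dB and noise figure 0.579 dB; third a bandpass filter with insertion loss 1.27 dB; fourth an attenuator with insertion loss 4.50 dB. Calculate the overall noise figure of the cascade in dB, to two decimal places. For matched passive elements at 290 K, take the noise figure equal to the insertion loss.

1.40 dB

Convert to linear (a loss of L dB is a gain of −L dB): F_i = 10^(NF_i/10), G_i = 10^(G_i,dB/10)
  Stage 1: F_1 = 10^(0.619/10) = 1.153, G_1 = 10^(−0.619/10) = 0.8672
  Stage 2: F_2 = 10^(0.579/10) = 1.143, G_2 = 10^(17.1/10) = 51.29
  Stage 3: F_3 = 10^(1.27/10) = 1.340, G_3 = 10^(−1.27/10) = 0.7464
  Stage 4: F_4 = 10^(4.50/10) = 2.818, G_4 = 10^(−4.50/10) = 0.3548
Friis cascade:
  F = 1.153 + (1.143 − 1)/0.8672 + (1.340 − 1)/44.47 + (2.818 − 1)/33.20 = 1.380
NF = 10 log₁₀(1.380) = 1.40 dB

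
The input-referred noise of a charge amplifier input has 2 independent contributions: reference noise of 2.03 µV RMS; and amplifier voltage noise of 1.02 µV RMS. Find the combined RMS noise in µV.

2.27 µV

Uncorrelated sources add in power (mean-square): V_tot = √(ΣV_i²)
V_tot = √[(2.03×10⁻⁶)² + (1.02×10⁻⁶)²] = 2.27×10⁻⁶ V = 2.27 µV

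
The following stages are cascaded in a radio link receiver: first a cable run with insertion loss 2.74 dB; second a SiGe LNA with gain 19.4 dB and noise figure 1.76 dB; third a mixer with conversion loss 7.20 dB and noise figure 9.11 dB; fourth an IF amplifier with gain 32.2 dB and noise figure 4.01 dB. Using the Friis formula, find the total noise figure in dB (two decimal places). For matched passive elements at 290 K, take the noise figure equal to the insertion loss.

4.98 dB

Convert to linear (a loss of L dB is a gain of −L dB): F_i = 10^(NF_i/10), G_i = 10^(G_i,dB/10)
  Stage 1: F_1 = 10^(2.74/10) = 1.879, G_1 = 10^(−2.74/10) = 0.5321
  Stage 2: F_2 = 10^(1.76/10) = 1.500, G_2 = 10^(19.4/10) = 87.10
  Stage 3: F_3 = 10^(9.11/10) = 8.147, G_3 = 10^(−7.20/10) = 0.1905
  Stage 4: F_4 = 10^(4.01/10) = 2.518, G_4 = 10^(32.2/10) = 1660
Friis cascade:
  F = 1.879 + (1.500 − 1)/0.5321 + (8.147 − 1)/46.34 + (2.518 − 1)/8.831 = 3.144
NF = 10 log₁₀(3.144) = 4.98 dB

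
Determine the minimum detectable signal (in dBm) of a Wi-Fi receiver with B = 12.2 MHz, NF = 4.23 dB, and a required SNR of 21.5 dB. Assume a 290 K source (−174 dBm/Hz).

Sensitivity = −174 + 10 log₁₀(B) + NF + SNR_min
= −174 + 70.86 + 4.23 + 21.5
= −77.41 dBm → −77.4 dBm

−77.4 dBm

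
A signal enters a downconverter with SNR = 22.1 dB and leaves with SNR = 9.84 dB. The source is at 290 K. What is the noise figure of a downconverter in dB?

12.26 dB

NF (dB) = SNR_in(dB) − SNR_out(dB) when the source is at T₀
NF = 22.1 − 9.84 = 12.26 dB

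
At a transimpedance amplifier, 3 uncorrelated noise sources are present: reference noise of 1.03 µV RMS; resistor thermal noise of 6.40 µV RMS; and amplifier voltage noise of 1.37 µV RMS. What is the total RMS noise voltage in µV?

Uncorrelated sources add in power (mean-square): V_tot = √(ΣV_i²)
V_tot = √[(1.03×10⁻⁶)² + (6.40×10⁻⁶)² + (1.37×10⁻⁶)²] = 6.63×10⁻⁶ V = 6.63 µV

6.63 µV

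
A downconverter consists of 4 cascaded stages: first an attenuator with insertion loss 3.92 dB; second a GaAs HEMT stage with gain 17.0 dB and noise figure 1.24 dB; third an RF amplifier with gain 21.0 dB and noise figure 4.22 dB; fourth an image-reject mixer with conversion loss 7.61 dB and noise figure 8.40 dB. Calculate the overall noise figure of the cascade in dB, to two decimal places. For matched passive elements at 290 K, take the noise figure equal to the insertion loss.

5.27 dB

Convert to linear (a loss of L dB is a gain of −L dB): F_i = 10^(NF_i/10), G_i = 10^(G_i,dB/10)
  Stage 1: F_1 = 10^(3.92/10) = 2.466, G_1 = 10^(−3.92/10) = 0.4055
  Stage 2: F_2 = 10^(1.24/10) = 1.330, G_2 = 10^(17.0/10) = 50.12
  Stage 3: F_3 = 10^(4.22/10) = 2.642, G_3 = 10^(21.0/10) = 125.9
  Stage 4: F_4 = 10^(8.40/10) = 6.918, G_4 = 10^(−7.61/10) = 0.1734
Friis cascade:
  F = 2.466 + (1.330 − 1)/0.4055 + (2.642 − 1)/20.32 + (6.918 − 1)/2559 = 3.364
NF = 10 log₁₀(3.364) = 5.27 dB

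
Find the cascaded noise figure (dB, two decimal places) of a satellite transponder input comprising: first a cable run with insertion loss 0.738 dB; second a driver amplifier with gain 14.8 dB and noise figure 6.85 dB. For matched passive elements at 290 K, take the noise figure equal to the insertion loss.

7.59 dB

Convert to linear (a loss of L dB is a gain of −L dB): F_i = 10^(NF_i/10), G_i = 10^(G_i,dB/10)
  Stage 1: F_1 = 10^(0.738/10) = 1.185, G_1 = 10^(−0.738/10) = 0.8437
  Stage 2: F_2 = 10^(6.85/10) = 4.842, G_2 = 10^(14.8/10) = 30.20
Friis cascade:
  F = 1.185 + (4.842 − 1)/0.8437 = 5.739
NF = 10 log₁₀(5.739) = 7.59 dB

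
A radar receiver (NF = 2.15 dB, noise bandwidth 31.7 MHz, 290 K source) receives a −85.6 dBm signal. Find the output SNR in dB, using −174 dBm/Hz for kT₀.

Noise floor: N = −174 + 10 log₁₀(B) + NF
10 log₁₀(3.17×10⁷) = 75.01 dB
N = −174 + 75.01 + 2.15 = −96.84 dBm
SNR = P_sig − N = −85.6 − (−96.84) = 11.24 dB → 11.2 dB

11.2 dB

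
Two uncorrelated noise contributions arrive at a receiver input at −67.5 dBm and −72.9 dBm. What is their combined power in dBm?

−66.4 dBm

Convert to linear, add, convert back:
P₁ = 1.78×10⁻¹⁰ W, P₂ = 5.13×10⁻¹¹ W
P_tot = 2.29×10⁻¹⁰ W → 10 log₁₀(P_tot / 10⁻³) = −66.4 dBm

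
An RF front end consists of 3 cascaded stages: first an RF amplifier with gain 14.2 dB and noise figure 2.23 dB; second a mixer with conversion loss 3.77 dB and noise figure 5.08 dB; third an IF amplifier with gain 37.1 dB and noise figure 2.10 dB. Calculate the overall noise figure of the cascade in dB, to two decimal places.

Convert to linear (a loss of L dB is a gain of −L dB): F_i = 10^(NF_i/10), G_i = 10^(G_i,dB/10)
  Stage 1: F_1 = 10^(2.23/10) = 1.671, G_1 = 10^(14.2/10) = 26.30
  Stage 2: F_2 = 10^(5.08/10) = 3.221, G_2 = 10^(−3.77/10) = 0.4198
  Stage 3: F_3 = 10^(2.10/10) = 1.622, G_3 = 10^(37.1/10) = 5129
Friis cascade:
  F = 1.671 + (3.221 − 1)/26.30 + (1.622 − 1)/11.04 = 1.812
NF = 10 log₁₀(1.812) = 2.58 dB

2.58 dB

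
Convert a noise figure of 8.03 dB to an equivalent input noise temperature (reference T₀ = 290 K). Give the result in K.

F = 10^(8.03/10) = 6.35331
T_e = (F − 1)·T₀ = (6.35331 − 1) × 290 = 1552 K

1552 K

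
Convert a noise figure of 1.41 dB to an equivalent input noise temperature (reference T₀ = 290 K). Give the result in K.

F = 10^(1.41/10) = 1.38357
T_e = (F − 1)·T₀ = (1.38357 − 1) × 290 = 111 K

111 K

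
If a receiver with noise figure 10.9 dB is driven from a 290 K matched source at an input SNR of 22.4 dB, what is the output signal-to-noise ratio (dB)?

11.5 dB

By definition F = SNR_in/SNR_out, so in dB: SNR_out = SNR_in − NF
SNR_out = 22.4 − 10.9 = 11.5 dB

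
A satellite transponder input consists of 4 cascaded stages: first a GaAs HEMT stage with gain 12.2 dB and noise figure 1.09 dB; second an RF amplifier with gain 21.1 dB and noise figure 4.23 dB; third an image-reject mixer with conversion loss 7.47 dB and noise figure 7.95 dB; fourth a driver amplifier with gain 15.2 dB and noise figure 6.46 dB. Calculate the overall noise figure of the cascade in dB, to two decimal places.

Convert to linear (a loss of L dB is a gain of −L dB): F_i = 10^(NF_i/10), G_i = 10^(G_i,dB/10)
  Stage 1: F_1 = 10^(1.09/10) = 1.285, G_1 = 10^(12.2/10) = 16.60
  Stage 2: F_2 = 10^(4.23/10) = 2.649, G_2 = 10^(21.1/10) = 128.8
  Stage 3: F_3 = 10^(7.95/10) = 6.237, G_3 = 10^(−7.47/10) = 0.1791
  Stage 4: F_4 = 10^(6.46/10) = 4.426, G_4 = 10^(15.2/10) = 33.11
Friis cascade:
  F = 1.285 + (2.649 − 1)/16.60 + (6.237 − 1)/2138 + (4.426 − 1)/382.8 = 1.396
NF = 10 log₁₀(1.396) = 1.45 dB

1.45 dB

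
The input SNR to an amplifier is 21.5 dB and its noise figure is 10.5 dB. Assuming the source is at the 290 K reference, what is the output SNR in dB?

11.0 dB

By definition F = SNR_in/SNR_out, so in dB: SNR_out = SNR_in − NF
SNR_out = 21.5 − 10.5 = 11.0 dB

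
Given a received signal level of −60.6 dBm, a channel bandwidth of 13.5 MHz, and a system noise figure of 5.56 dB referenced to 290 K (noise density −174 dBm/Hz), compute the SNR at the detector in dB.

Noise floor: N = −174 + 10 log₁₀(B) + NF
10 log₁₀(1.35×10⁷) = 71.3 dB
N = −174 + 71.3 + 5.56 = −97.14 dBm
SNR = P_sig − N = −60.6 − (−97.14) = 36.54 dB → 36.5 dB

36.5 dB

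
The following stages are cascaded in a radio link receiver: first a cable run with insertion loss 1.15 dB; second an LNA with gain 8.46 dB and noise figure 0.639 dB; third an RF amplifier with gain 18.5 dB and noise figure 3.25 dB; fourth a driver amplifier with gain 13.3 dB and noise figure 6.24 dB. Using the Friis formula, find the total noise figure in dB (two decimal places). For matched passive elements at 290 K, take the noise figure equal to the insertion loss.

Convert to linear (a loss of L dB is a gain of −L dB): F_i = 10^(NF_i/10), G_i = 10^(G_i,dB/10)
  Stage 1: F_1 = 10^(1.15/10) = 1.303, G_1 = 10^(−1.15/10) = 0.7674
  Stage 2: F_2 = 10^(0.639/10) = 1.159, G_2 = 10^(8.46/10) = 7.015
  Stage 3: F_3 = 10^(3.25/10) = 2.113, G_3 = 10^(18.5/10) = 70.79
  Stage 4: F_4 = 10^(6.24/10) = 4.207, G_4 = 10^(13.3/10) = 21.38
Friis cascade:
  F = 1.303 + (1.159 − 1)/0.7674 + (2.113 − 1)/5.383 + (4.207 − 1)/381.1 = 1.725
NF = 10 log₁₀(1.725) = 2.37 dB

2.37 dB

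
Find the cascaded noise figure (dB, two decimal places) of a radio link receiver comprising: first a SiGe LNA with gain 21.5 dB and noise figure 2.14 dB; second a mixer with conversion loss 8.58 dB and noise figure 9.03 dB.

Convert to linear (a loss of L dB is a gain of −L dB): F_i = 10^(NF_i/10), G_i = 10^(G_i,dB/10)
  Stage 1: F_1 = 10^(2.14/10) = 1.637, G_1 = 10^(21.5/10) = 141.3
  Stage 2: F_2 = 10^(9.03/10) = 7.998, G_2 = 10^(−8.58/10) = 0.1387
Friis cascade:
  F = 1.637 + (7.998 − 1)/141.3 = 1.686
NF = 10 log₁₀(1.686) = 2.27 dB

2.27 dB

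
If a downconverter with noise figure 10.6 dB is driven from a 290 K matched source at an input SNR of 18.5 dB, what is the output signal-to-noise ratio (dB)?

7.9 dB

By definition F = SNR_in/SNR_out, so in dB: SNR_out = SNR_in − NF
SNR_out = 18.5 − 10.6 = 7.9 dB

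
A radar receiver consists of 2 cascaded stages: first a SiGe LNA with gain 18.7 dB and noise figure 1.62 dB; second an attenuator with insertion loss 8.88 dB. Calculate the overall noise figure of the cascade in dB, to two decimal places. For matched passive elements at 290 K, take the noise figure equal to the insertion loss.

1.88 dB

Convert to linear (a loss of L dB is a gain of −L dB): F_i = 10^(NF_i/10), G_i = 10^(G_i,dB/10)
  Stage 1: F_1 = 10^(1.62/10) = 1.452, G_1 = 10^(18.7/10) = 74.13
  Stage 2: F_2 = 10^(8.88/10) = 7.727, G_2 = 10^(−8.88/10) = 0.1294
Friis cascade:
  F = 1.452 + (7.727 − 1)/74.13 = 1.543
NF = 10 log₁₀(1.543) = 1.88 dB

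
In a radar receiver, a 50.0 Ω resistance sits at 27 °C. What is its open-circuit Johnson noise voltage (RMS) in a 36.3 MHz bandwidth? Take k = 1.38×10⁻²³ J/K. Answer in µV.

5.48 µV

T = 27 °C + 273.15 = 300.15 K
V_n = √(4kTRB)
4kTRB = 4 × 1.38×10⁻²³ × 300.15 × 5.00×10¹ × 3.63×10⁷ = 3.01×10⁻¹¹ V²
V_n = √(3.01×10⁻¹¹) = 5.48×10⁻⁶ V = 5.48 µV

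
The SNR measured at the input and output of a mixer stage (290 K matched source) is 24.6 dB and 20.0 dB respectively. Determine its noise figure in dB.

4.6 dB

NF (dB) = SNR_in(dB) − SNR_out(dB) when the source is at T₀
NF = 24.6 − 20.0 = 4.6 dB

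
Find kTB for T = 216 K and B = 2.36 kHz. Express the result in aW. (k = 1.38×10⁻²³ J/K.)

P_n = kTB = 1.38×10⁻²³ × 216 × 2.36×10³ = 7.03×10⁻¹⁸ W = 7.03 aW

7.03 aW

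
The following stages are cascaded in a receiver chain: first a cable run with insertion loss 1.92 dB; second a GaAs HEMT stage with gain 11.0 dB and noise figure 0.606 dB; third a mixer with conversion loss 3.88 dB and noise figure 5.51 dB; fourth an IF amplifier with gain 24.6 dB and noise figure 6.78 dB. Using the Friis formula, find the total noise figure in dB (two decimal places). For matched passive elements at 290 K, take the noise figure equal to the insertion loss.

5.11 dB

Convert to linear (a loss of L dB is a gain of −L dB): F_i = 10^(NF_i/10), G_i = 10^(G_i,dB/10)
  Stage 1: F_1 = 10^(1.92/10) = 1.556, G_1 = 10^(−1.92/10) = 0.6427
  Stage 2: F_2 = 10^(0.606/10) = 1.150, G_2 = 10^(11.0/10) = 12.59
  Stage 3: F_3 = 10^(5.51/10) = 3.556, G_3 = 10^(−3.88/10) = 0.4093
  Stage 4: F_4 = 10^(6.78/10) = 4.764, G_4 = 10^(24.6/10) = 288.4
Friis cascade:
  F = 1.556 + (1.150 − 1)/0.6427 + (3.556 − 1)/8.091 + (4.764 − 1)/3.311 = 3.242
NF = 10 log₁₀(3.242) = 5.11 dB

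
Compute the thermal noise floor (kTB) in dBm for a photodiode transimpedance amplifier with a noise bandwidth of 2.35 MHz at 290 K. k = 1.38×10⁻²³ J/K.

−110.3 dBm

P_n = kTB = 1.38×10⁻²³ × 290 × 2.35×10⁶ = 9.40×10⁻¹⁵ W
In dBm: 10 log₁₀(9.40×10⁻¹⁵ / 10⁻³) = −110.3 dBm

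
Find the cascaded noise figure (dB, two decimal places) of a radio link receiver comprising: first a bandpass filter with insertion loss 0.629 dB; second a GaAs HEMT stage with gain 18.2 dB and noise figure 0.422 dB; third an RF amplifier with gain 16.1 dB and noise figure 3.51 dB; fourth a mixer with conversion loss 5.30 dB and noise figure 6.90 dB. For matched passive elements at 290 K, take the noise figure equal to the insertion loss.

1.13 dB

Convert to linear (a loss of L dB is a gain of −L dB): F_i = 10^(NF_i/10), G_i = 10^(G_i,dB/10)
  Stage 1: F_1 = 10^(0.629/10) = 1.156, G_1 = 10^(−0.629/10) = 0.8652
  Stage 2: F_2 = 10^(0.422/10) = 1.102, G_2 = 10^(18.2/10) = 66.07
  Stage 3: F_3 = 10^(3.51/10) = 2.244, G_3 = 10^(16.1/10) = 40.74
  Stage 4: F_4 = 10^(6.90/10) = 4.898, G_4 = 10^(−5.30/10) = 0.2951
Friis cascade:
  F = 1.156 + (1.102 − 1)/0.8652 + (2.244 − 1)/57.16 + (4.898 − 1)/2329 = 1.297
NF = 10 log₁₀(1.297) = 1.13 dB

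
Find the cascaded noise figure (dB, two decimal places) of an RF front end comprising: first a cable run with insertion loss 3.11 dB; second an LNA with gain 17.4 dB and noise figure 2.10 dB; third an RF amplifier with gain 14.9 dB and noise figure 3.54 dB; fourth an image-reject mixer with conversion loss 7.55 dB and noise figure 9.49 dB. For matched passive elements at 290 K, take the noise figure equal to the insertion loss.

Convert to linear (a loss of L dB is a gain of −L dB): F_i = 10^(NF_i/10), G_i = 10^(G_i,dB/10)
  Stage 1: F_1 = 10^(3.11/10) = 2.046, G_1 = 10^(−3.11/10) = 0.4887
  Stage 2: F_2 = 10^(2.10/10) = 1.622, G_2 = 10^(17.4/10) = 54.95
  Stage 3: F_3 = 10^(3.54/10) = 2.259, G_3 = 10^(14.9/10) = 30.90
  Stage 4: F_4 = 10^(9.49/10) = 8.892, G_4 = 10^(−7.55/10) = 0.1758
Friis cascade:
  F = 2.046 + (1.622 − 1)/0.4887 + (2.259 − 1)/26.85 + (8.892 − 1)/829.9 = 3.375
NF = 10 log₁₀(3.375) = 5.28 dB

5.28 dB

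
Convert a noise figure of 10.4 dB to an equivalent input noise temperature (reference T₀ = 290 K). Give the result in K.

F = 10^(10.4/10) = 10.9648
T_e = (F − 1)·T₀ = (10.9648 − 1) × 290 = 2890 K

2890 K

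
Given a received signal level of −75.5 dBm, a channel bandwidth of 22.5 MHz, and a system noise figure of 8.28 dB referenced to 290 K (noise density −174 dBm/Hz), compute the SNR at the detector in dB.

16.7 dB

Noise floor: N = −174 + 10 log₁₀(B) + NF
10 log₁₀(2.25×10⁷) = 73.52 dB
N = −174 + 73.52 + 8.28 = −92.20 dBm
SNR = P_sig − N = −75.5 − (−92.20) = 16.70 dB → 16.7 dB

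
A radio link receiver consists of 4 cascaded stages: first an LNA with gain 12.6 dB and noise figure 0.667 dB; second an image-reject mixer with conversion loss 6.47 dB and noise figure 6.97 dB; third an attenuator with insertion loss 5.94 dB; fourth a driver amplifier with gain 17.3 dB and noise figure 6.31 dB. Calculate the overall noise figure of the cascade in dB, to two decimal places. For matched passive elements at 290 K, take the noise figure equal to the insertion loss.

Convert to linear (a loss of L dB is a gain of −L dB): F_i = 10^(NF_i/10), G_i = 10^(G_i,dB/10)
  Stage 1: F_1 = 10^(0.667/10) = 1.166, G_1 = 10^(12.6/10) = 18.20
  Stage 2: F_2 = 10^(6.97/10) = 4.977, G_2 = 10^(−6.47/10) = 0.2254
  Stage 3: F_3 = 10^(5.94/10) = 3.926, G_3 = 10^(−5.94/10) = 0.2547
  Stage 4: F_4 = 10^(6.31/10) = 4.276, G_4 = 10^(17.3/10) = 53.70
Friis cascade:
  F = 1.166 + (4.977 − 1)/18.20 + (3.926 − 1)/4.102 + (4.276 − 1)/1.045 = 5.233
NF = 10 log₁₀(5.233) = 7.19 dB

7.19 dB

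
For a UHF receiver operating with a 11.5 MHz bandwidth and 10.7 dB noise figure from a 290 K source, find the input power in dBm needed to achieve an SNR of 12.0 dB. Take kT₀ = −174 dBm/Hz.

−80.7 dBm

Sensitivity = −174 + 10 log₁₀(B) + NF + SNR_min
= −174 + 70.61 + 10.7 + 12.0
= −80.69 dBm → −80.7 dBm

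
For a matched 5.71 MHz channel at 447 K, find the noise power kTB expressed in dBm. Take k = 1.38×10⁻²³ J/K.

−104.5 dBm

P_n = kTB = 1.38×10⁻²³ × 447 × 5.71×10⁶ = 3.52×10⁻¹⁴ W
In dBm: 10 log₁₀(3.52×10⁻¹⁴ / 10⁻³) = −104.5 dBm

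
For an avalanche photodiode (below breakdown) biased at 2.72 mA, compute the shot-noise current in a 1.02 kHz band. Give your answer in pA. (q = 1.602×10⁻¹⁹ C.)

I_n = √(2qI·B)
2qI·B = 2 × 1.602×10⁻¹⁹ × 2.72×10⁻³ × 1.02×10³ = 8.89×10⁻¹⁹ A²
I_n = √(8.89×10⁻¹⁹) = 9.43×10⁻¹⁰ A = 943 pA

943 pA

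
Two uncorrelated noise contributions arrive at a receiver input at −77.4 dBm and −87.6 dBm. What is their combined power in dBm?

−77.0 dBm

Convert to linear, add, convert back:
P₁ = 1.82×10⁻¹¹ W, P₂ = 1.74×10⁻¹² W
P_tot = 1.99×10⁻¹¹ W → 10 log₁₀(P_tot / 10⁻³) = −77.0 dBm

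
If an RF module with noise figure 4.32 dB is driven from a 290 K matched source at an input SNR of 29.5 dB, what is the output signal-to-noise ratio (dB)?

By definition F = SNR_in/SNR_out, so in dB: SNR_out = SNR_in − NF
SNR_out = 29.5 − 4.32 = 25.18 dB

25.18 dB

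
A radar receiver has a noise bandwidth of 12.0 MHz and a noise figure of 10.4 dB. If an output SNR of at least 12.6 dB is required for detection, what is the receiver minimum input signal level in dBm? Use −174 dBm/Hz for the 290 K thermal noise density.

−80.2 dBm

Sensitivity = −174 + 10 log₁₀(B) + NF + SNR_min
= −174 + 70.79 + 10.4 + 12.6
= −80.21 dBm → −80.2 dBm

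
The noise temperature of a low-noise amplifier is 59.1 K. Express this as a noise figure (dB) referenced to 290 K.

F = 1 + T_e/T₀ = 1 + 59.1/290 = 1.20379
NF = 10 log₁₀(1.20379) = 0.806 dB

0.806 dB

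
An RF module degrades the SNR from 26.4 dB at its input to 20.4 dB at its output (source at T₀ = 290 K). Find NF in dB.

6.0 dB

NF (dB) = SNR_in(dB) − SNR_out(dB) when the source is at T₀
NF = 26.4 − 20.4 = 6.0 dB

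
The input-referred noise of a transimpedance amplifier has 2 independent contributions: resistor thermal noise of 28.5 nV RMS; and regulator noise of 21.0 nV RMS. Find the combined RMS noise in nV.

Uncorrelated sources add in power (mean-square): V_tot = √(ΣV_i²)
V_tot = √[(2.85×10⁻⁸)² + (2.10×10⁻⁸)²] = 3.54×10⁻⁸ V = 35.4 nV

35.4 nV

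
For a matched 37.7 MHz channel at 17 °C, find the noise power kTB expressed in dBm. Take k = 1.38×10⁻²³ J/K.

−98.2 dBm

T = 17 °C + 273.15 = 290.15 K
P_n = kTB = 1.38×10⁻²³ × 290.15 × 3.77×10⁷ = 1.51×10⁻¹³ W
In dBm: 10 log₁₀(1.51×10⁻¹³ / 10⁻³) = −98.2 dBm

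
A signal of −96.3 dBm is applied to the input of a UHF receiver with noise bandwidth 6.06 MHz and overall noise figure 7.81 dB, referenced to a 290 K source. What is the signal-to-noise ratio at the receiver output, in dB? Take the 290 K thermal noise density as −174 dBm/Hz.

2.1 dB

Noise floor: N = −174 + 10 log₁₀(B) + NF
10 log₁₀(6.06×10⁶) = 67.82 dB
N = −174 + 67.82 + 7.81 = −98.37 dBm
SNR = P_sig − N = −96.3 − (−98.37) = 2.07 dB → 2.1 dB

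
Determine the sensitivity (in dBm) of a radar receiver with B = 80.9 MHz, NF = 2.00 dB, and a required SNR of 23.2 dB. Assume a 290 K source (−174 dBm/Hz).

Sensitivity = −174 + 10 log₁₀(B) + NF + SNR_min
= −174 + 79.08 + 2.00 + 23.2
= −69.72 dBm → −69.7 dBm

−69.7 dBm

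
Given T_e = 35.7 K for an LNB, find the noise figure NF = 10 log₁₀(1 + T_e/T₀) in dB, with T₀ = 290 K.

F = 1 + T_e/T₀ = 1 + 35.7/290 = 1.1231
NF = 10 log₁₀(1.1231) = 0.504 dB

0.504 dB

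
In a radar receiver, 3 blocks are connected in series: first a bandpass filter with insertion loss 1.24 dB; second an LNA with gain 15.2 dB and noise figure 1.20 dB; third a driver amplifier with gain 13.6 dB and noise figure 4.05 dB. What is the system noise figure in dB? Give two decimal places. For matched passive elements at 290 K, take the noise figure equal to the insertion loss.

2.59 dB

Convert to linear (a loss of L dB is a gain of −L dB): F_i = 10^(NF_i/10), G_i = 10^(G_i,dB/10)
  Stage 1: F_1 = 10^(1.24/10) = 1.330, G_1 = 10^(−1.24/10) = 0.7516
  Stage 2: F_2 = 10^(1.20/10) = 1.318, G_2 = 10^(15.2/10) = 33.11
  Stage 3: F_3 = 10^(4.05/10) = 2.541, G_3 = 10^(13.6/10) = 22.91
Friis cascade:
  F = 1.330 + (1.318 − 1)/0.7516 + (2.541 − 1)/24.89 = 1.816
NF = 10 log₁₀(1.816) = 2.59 dB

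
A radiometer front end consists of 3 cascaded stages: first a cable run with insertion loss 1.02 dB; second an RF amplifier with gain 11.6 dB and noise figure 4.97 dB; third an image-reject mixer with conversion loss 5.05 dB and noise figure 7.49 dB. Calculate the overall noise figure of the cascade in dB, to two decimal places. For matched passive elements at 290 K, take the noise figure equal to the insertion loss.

6.41 dB

Convert to linear (a loss of L dB is a gain of −L dB): F_i = 10^(NF_i/10), G_i = 10^(G_i,dB/10)
  Stage 1: F_1 = 10^(1.02/10) = 1.265, G_1 = 10^(−1.02/10) = 0.7907
  Stage 2: F_2 = 10^(4.97/10) = 3.141, G_2 = 10^(11.6/10) = 14.45
  Stage 3: F_3 = 10^(7.49/10) = 5.610, G_3 = 10^(−5.05/10) = 0.3126
Friis cascade:
  F = 1.265 + (3.141 − 1)/0.7907 + (5.610 − 1)/11.43 = 4.375
NF = 10 log₁₀(4.375) = 6.41 dB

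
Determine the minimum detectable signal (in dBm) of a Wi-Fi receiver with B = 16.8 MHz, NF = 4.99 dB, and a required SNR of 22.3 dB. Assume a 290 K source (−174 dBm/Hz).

Sensitivity = −174 + 10 log₁₀(B) + NF + SNR_min
= −174 + 72.25 + 4.99 + 22.3
= −74.46 dBm → −74.5 dBm

−74.5 dBm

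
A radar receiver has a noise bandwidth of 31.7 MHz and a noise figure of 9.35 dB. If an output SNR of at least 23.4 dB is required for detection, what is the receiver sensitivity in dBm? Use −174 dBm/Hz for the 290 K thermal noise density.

−66.2 dBm

Sensitivity = −174 + 10 log₁₀(B) + NF + SNR_min
= −174 + 75.01 + 9.35 + 23.4
= −66.24 dBm → −66.2 dBm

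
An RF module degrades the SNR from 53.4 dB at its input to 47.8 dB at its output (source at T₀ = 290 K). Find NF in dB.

5.6 dB

NF (dB) = SNR_in(dB) − SNR_out(dB) when the source is at T₀
NF = 53.4 − 47.8 = 5.6 dB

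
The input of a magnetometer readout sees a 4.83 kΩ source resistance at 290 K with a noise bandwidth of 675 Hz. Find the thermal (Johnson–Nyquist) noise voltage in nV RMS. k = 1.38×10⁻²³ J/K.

V_n = √(4kTRB)
4kTRB = 4 × 1.38×10⁻²³ × 290 × 4.83×10³ × 6.75×10² = 5.22×10⁻¹⁴ V²
V_n = √(5.22×10⁻¹⁴) = 2.28×10⁻⁷ V = 228 nV

228 nV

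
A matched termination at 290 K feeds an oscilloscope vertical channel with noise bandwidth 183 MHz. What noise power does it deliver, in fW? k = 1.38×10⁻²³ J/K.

P_n = kTB = 1.38×10⁻²³ × 290 × 1.83×10⁸ = 7.32×10⁻¹³ W = 732 fW

732 fW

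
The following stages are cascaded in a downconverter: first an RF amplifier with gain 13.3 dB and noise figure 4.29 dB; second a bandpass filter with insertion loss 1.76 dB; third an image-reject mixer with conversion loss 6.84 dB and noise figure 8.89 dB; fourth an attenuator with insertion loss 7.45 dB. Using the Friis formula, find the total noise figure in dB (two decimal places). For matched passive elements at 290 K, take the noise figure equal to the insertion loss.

6.75 dB

Convert to linear (a loss of L dB is a gain of −L dB): F_i = 10^(NF_i/10), G_i = 10^(G_i,dB/10)
  Stage 1: F_1 = 10^(4.29/10) = 2.685, G_1 = 10^(13.3/10) = 21.38
  Stage 2: F_2 = 10^(1.76/10) = 1.500, G_2 = 10^(−1.76/10) = 0.6668
  Stage 3: F_3 = 10^(8.89/10) = 7.745, G_3 = 10^(−6.84/10) = 0.2070
  Stage 4: F_4 = 10^(7.45/10) = 5.559, G_4 = 10^(−7.45/10) = 0.1799
Friis cascade:
  F = 2.685 + (1.500 − 1)/21.38 + (7.745 − 1)/14.26 + (5.559 − 1)/2.951 = 4.727
NF = 10 log₁₀(4.727) = 6.75 dB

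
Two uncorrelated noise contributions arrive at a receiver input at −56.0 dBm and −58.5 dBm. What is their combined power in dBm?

−54.1 dBm

Convert to linear, add, convert back:
P₁ = 2.51×10⁻⁹ W, P₂ = 1.41×10⁻⁹ W
P_tot = 3.92×10⁻⁹ W → 10 log₁₀(P_tot / 10⁻³) = −54.1 dBm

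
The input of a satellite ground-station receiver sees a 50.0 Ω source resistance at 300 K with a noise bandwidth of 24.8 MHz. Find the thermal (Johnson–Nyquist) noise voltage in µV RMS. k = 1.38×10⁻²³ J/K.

4.53 µV

V_n = √(4kTRB)
4kTRB = 4 × 1.38×10⁻²³ × 300 × 5.00×10¹ × 2.48×10⁷ = 2.05×10⁻¹¹ V²
V_n = √(2.05×10⁻¹¹) = 4.53×10⁻⁶ V = 4.53 µV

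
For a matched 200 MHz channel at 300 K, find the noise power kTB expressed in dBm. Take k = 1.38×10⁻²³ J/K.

P_n = kTB = 1.38×10⁻²³ × 300 × 2.00×10⁸ = 8.28×10⁻¹³ W
In dBm: 10 log₁₀(8.28×10⁻¹³ / 10⁻³) = −90.8 dBm

−90.8 dBm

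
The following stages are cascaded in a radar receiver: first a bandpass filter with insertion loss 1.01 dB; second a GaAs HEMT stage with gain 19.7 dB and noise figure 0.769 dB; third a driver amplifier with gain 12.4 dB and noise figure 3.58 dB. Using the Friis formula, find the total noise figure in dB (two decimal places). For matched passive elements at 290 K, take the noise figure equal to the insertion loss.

1.83 dB

Convert to linear (a loss of L dB is a gain of −L dB): F_i = 10^(NF_i/10), G_i = 10^(G_i,dB/10)
  Stage 1: F_1 = 10^(1.01/10) = 1.262, G_1 = 10^(−1.01/10) = 0.7925
  Stage 2: F_2 = 10^(0.769/10) = 1.194, G_2 = 10^(19.7/10) = 93.33
  Stage 3: F_3 = 10^(3.58/10) = 2.280, G_3 = 10^(12.4/10) = 17.38
Friis cascade:
  F = 1.262 + (1.194 − 1)/0.7925 + (2.280 − 1)/73.96 = 1.524
NF = 10 log₁₀(1.524) = 1.83 dB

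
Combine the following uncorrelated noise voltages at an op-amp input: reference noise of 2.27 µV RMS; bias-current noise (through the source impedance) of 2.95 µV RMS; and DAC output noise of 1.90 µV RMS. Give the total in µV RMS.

Uncorrelated sources add in power (mean-square): V_tot = √(ΣV_i²)
V_tot = √[(2.27×10⁻⁶)² + (2.95×10⁻⁶)² + (1.90×10⁻⁶)²] = 4.18×10⁻⁶ V = 4.18 µV

4.18 µV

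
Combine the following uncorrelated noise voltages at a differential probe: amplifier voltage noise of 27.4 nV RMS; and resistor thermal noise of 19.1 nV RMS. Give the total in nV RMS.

Uncorrelated sources add in power (mean-square): V_tot = √(ΣV_i²)
V_tot = √[(2.74×10⁻⁸)² + (1.91×10⁻⁸)²] = 3.34×10⁻⁸ V = 33.4 nV

33.4 nV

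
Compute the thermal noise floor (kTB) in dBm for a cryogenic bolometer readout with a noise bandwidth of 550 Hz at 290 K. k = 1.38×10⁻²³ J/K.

P_n = kTB = 1.38×10⁻²³ × 290 × 5.50×10² = 2.20×10⁻¹⁸ W
In dBm: 10 log₁₀(2.20×10⁻¹⁸ / 10⁻³) = −146.6 dBm

−146.6 dBm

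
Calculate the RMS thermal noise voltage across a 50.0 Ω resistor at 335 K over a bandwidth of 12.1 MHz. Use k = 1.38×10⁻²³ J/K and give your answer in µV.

3.34 µV

V_n = √(4kTRB)
4kTRB = 4 × 1.38×10⁻²³ × 335 × 5.00×10¹ × 1.21×10⁷ = 1.12×10⁻¹¹ V²
V_n = √(1.12×10⁻¹¹) = 3.34×10⁻⁶ V = 3.34 µV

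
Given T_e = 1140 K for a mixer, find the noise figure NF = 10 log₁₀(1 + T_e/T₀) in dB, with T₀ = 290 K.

6.93 dB

F = 1 + T_e/T₀ = 1 + 1140/290 = 4.93103
NF = 10 log₁₀(4.93103) = 6.93 dB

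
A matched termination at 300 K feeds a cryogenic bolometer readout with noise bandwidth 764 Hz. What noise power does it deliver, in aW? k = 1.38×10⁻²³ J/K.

3.16 aW

P_n = kTB = 1.38×10⁻²³ × 300 × 7.64×10² = 3.16×10⁻¹⁸ W = 3.16 aW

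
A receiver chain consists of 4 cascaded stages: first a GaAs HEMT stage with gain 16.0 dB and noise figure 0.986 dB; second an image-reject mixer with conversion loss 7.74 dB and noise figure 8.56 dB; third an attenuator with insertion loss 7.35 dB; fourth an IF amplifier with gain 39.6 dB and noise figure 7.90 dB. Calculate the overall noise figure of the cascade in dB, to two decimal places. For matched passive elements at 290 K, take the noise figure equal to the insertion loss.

Convert to linear (a loss of L dB is a gain of −L dB): F_i = 10^(NF_i/10), G_i = 10^(G_i,dB/10)
  Stage 1: F_1 = 10^(0.986/10) = 1.255, G_1 = 10^(16.0/10) = 39.81
  Stage 2: F_2 = 10^(8.56/10) = 7.178, G_2 = 10^(−7.74/10) = 0.1683
  Stage 3: F_3 = 10^(7.35/10) = 5.433, G_3 = 10^(−7.35/10) = 0.1841
  Stage 4: F_4 = 10^(7.90/10) = 6.166, G_4 = 10^(39.6/10) = 9120
Friis cascade:
  F = 1.255 + (7.178 − 1)/39.81 + (5.433 − 1)/6.699 + (6.166 − 1)/1.233 = 6.261
NF = 10 log₁₀(6.261) = 7.97 dB

7.97 dB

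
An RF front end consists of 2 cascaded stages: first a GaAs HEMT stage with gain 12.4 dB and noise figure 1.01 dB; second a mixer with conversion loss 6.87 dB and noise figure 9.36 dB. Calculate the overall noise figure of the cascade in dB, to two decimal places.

Convert to linear (a loss of L dB is a gain of −L dB): F_i = 10^(NF_i/10), G_i = 10^(G_i,dB/10)
  Stage 1: F_1 = 10^(1.01/10) = 1.262, G_1 = 10^(12.4/10) = 17.38
  Stage 2: F_2 = 10^(9.36/10) = 8.630, G_2 = 10^(−6.87/10) = 0.2056
Friis cascade:
  F = 1.262 + (8.630 − 1)/17.38 = 1.701
NF = 10 log₁₀(1.701) = 2.31 dB

2.31 dB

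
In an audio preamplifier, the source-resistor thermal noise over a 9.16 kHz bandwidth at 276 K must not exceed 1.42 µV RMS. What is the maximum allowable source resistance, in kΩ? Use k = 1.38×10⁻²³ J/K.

14.4 kΩ

Johnson–Nyquist: V_n = √(4kTRB) ⇒ R = V_n² / (4kTB)
4kTB = 4 × 1.38×10⁻²³ × 276 × 9.16×10³ = 1.40×10⁻¹⁶
R = (1.42×10⁻⁶)² / 1.40×10⁻¹⁶ = 1.44×10⁴ Ω = 14.4 kΩ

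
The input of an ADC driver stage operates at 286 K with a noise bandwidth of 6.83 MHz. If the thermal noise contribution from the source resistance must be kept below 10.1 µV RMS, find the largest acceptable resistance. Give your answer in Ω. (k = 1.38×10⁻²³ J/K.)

Johnson–Nyquist: V_n = √(4kTRB) ⇒ R = V_n² / (4kTB)
4kTB = 4 × 1.38×10⁻²³ × 286 × 6.83×10⁶ = 1.08×10⁻¹³
R = (1.01×10⁻⁵)² / 1.08×10⁻¹³ = 9.46×10² Ω = 946 Ω

946 Ω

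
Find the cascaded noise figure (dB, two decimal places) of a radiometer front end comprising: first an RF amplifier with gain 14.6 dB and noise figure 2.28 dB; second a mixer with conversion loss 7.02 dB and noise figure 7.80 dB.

Convert to linear (a loss of L dB is a gain of −L dB): F_i = 10^(NF_i/10), G_i = 10^(G_i,dB/10)
  Stage 1: F_1 = 10^(2.28/10) = 1.690, G_1 = 10^(14.6/10) = 28.84
  Stage 2: F_2 = 10^(7.80/10) = 6.026, G_2 = 10^(−7.02/10) = 0.1986
Friis cascade:
  F = 1.690 + (6.026 − 1)/28.84 = 1.865
NF = 10 log₁₀(1.865) = 2.71 dB

2.71 dB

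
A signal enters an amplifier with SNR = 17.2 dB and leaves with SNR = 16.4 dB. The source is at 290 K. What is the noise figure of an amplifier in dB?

NF (dB) = SNR_in(dB) − SNR_out(dB) when the source is at T₀
NF = 17.2 − 16.4 = 0.8 dB

0.8 dB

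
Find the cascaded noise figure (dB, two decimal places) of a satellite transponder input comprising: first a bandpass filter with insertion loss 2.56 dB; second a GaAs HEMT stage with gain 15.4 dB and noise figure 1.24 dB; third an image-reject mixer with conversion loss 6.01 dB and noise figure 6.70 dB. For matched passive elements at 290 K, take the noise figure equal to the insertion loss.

4.13 dB

Convert to linear (a loss of L dB is a gain of −L dB): F_i = 10^(NF_i/10), G_i = 10^(G_i,dB/10)
  Stage 1: F_1 = 10^(2.56/10) = 1.803, G_1 = 10^(−2.56/10) = 0.5546
  Stage 2: F_2 = 10^(1.24/10) = 1.330, G_2 = 10^(15.4/10) = 34.67
  Stage 3: F_3 = 10^(6.70/10) = 4.677, G_3 = 10^(−6.01/10) = 0.2506
Friis cascade:
  F = 1.803 + (1.330 − 1)/0.5546 + (4.677 − 1)/19.23 = 2.590
NF = 10 log₁₀(2.590) = 4.13 dB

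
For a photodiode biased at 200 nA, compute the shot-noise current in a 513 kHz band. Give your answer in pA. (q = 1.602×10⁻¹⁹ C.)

181 pA

I_n = √(2qI·B)
2qI·B = 2 × 1.602×10⁻¹⁹ × 2.00×10⁻⁷ × 5.13×10⁵ = 3.29×10⁻²⁰ A²
I_n = √(3.29×10⁻²⁰) = 1.81×10⁻¹⁰ A = 181 pA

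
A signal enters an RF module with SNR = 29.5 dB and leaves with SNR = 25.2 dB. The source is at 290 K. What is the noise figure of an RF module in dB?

4.3 dB

NF (dB) = SNR_in(dB) − SNR_out(dB) when the source is at T₀
NF = 29.5 − 25.2 = 4.3 dB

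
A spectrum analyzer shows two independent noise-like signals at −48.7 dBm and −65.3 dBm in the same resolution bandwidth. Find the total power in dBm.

−48.6 dBm

Convert to linear, add, convert back:
P₁ = 1.35×10⁻⁸ W, P₂ = 2.95×10⁻¹⁰ W
P_tot = 1.38×10⁻⁸ W → 10 log₁₀(P_tot / 10⁻³) = −48.6 dBm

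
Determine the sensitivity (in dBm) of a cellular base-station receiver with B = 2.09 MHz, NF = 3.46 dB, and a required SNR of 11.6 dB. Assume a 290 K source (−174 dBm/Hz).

Sensitivity = −174 + 10 log₁₀(B) + NF + SNR_min
= −174 + 63.2 + 3.46 + 11.6
= −95.74 dBm → −95.7 dBm

−95.7 dBm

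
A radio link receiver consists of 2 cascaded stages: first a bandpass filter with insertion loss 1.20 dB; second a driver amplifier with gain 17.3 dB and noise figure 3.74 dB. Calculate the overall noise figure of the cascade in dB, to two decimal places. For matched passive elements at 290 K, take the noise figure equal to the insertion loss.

Convert to linear (a loss of L dB is a gain of −L dB): F_i = 10^(NF_i/10), G_i = 10^(G_i,dB/10)
  Stage 1: F_1 = 10^(1.20/10) = 1.318, G_1 = 10^(−1.20/10) = 0.7586
  Stage 2: F_2 = 10^(3.74/10) = 2.366, G_2 = 10^(17.3/10) = 53.70
Friis cascade:
  F = 1.318 + (2.366 − 1)/0.7586 = 3.119
NF = 10 log₁₀(3.119) = 4.94 dB

4.94 dB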